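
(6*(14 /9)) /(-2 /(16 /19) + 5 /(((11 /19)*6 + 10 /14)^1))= -7.90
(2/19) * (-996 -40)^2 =112978.53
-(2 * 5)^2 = -100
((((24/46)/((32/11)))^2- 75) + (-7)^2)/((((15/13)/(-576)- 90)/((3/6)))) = 34287513/237674410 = 0.14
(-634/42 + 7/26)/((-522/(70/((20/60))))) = 40475/6786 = 5.96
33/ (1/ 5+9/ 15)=165/ 4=41.25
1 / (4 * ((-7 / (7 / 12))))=-1 / 48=-0.02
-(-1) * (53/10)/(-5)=-53/50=-1.06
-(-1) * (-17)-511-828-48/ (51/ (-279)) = -18588/ 17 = -1093.41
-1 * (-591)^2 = -349281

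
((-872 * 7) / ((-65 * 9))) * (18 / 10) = 6104 / 325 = 18.78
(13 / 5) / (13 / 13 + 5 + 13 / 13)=13 / 35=0.37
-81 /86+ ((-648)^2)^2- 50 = 15163465748195 /86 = 176319369165.06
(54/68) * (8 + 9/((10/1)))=7.07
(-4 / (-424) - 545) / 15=-57769 / 1590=-36.33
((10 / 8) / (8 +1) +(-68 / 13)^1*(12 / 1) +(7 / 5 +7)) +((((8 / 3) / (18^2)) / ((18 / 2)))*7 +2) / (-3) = -93650251 / 1705860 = -54.90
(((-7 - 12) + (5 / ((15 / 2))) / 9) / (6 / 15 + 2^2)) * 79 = -201845 / 594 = -339.81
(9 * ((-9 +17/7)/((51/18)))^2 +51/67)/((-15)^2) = 0.22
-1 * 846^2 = -715716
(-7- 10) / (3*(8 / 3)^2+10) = -51 / 94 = -0.54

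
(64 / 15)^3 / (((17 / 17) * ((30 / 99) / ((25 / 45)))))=1441792 / 10125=142.40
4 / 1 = 4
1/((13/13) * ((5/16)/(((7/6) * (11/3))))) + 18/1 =1426/45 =31.69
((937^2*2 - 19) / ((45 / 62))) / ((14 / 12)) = 217733956 / 105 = 2073656.72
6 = 6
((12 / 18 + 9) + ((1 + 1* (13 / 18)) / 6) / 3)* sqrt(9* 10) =3163* sqrt(10) / 108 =92.61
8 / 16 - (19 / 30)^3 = 6641 / 27000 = 0.25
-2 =-2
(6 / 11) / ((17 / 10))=60 / 187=0.32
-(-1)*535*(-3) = -1605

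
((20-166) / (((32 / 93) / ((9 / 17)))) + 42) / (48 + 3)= -3.58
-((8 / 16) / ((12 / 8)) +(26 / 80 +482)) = -57919 / 120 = -482.66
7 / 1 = 7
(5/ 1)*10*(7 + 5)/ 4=150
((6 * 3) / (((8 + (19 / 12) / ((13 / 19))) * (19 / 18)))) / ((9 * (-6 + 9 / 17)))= -31824 / 947701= -0.03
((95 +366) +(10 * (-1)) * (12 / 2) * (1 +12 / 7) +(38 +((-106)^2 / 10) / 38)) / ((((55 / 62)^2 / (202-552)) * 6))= -27108.98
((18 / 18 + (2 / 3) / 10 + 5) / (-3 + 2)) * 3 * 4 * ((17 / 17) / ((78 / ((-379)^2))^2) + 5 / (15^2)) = -246887451.48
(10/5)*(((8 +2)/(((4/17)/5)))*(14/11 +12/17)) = 9250/11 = 840.91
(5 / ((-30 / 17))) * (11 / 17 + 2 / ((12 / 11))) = -253 / 36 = -7.03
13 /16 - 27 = -419 /16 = -26.19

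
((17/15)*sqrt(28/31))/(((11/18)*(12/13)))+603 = 221*sqrt(217)/1705+603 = 604.91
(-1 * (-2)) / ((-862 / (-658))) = 658 / 431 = 1.53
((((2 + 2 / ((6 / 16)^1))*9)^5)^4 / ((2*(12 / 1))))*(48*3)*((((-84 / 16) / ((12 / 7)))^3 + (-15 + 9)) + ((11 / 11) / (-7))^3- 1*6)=-206155000899876761205355335925311540079104 / 343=-601034988046287933543310000000000000000.00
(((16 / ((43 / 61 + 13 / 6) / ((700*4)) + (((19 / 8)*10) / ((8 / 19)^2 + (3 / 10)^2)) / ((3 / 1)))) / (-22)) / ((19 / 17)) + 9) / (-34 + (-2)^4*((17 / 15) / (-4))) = -8243703458400285 / 35381630263641398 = -0.23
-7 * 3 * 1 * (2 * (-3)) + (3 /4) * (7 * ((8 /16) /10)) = 126.26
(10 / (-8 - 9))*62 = -36.47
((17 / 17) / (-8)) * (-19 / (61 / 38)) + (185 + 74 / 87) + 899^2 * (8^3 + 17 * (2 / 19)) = 167481739019153 / 403332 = 415245353.75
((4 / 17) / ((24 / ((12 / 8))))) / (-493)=-1 / 33524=-0.00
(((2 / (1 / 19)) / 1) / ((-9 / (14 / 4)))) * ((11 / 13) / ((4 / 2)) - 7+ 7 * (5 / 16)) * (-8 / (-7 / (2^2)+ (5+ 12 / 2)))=-242858 / 4329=-56.10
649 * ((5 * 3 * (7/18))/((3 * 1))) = 22715/18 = 1261.94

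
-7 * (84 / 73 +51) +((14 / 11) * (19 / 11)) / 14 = -364.90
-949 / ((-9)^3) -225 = -223.70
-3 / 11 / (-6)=1 / 22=0.05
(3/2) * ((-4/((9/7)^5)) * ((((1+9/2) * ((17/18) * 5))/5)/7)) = -448987/354294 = -1.27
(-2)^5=-32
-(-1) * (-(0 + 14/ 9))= -1.56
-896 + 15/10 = -1789/2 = -894.50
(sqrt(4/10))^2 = 2/5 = 0.40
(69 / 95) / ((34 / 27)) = 1863 / 3230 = 0.58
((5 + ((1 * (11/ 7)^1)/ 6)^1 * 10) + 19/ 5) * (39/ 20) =15587/ 700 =22.27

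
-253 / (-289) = 253 / 289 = 0.88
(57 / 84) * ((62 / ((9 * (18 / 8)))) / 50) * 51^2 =170221 / 1575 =108.08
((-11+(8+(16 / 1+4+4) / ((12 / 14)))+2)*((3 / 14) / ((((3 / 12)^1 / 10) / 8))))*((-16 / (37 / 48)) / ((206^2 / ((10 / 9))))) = -2764800 / 2747731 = -1.01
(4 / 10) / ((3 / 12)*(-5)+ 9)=8 / 155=0.05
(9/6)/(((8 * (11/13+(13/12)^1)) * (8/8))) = 117/1204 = 0.10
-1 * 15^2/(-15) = 15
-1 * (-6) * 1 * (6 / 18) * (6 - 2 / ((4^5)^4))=3298534883327 / 274877906944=12.00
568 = 568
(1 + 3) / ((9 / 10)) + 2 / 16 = 329 / 72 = 4.57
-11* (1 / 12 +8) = -1067 / 12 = -88.92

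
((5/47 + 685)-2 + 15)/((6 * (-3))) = -10937/282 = -38.78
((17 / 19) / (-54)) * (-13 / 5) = 221 / 5130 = 0.04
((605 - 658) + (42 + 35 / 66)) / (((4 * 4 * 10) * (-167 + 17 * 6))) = 691 / 686400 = 0.00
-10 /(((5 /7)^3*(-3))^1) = 686 /75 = 9.15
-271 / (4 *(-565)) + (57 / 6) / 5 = 913 / 452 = 2.02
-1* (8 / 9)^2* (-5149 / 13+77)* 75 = 6636800 / 351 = 18908.26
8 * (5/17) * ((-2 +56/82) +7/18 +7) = 89620/6273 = 14.29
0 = 0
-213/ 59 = -3.61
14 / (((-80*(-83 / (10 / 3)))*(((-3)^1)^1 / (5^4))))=-4375 / 2988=-1.46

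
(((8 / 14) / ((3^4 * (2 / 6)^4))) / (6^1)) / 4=1 / 42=0.02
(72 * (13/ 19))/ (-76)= -0.65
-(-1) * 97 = 97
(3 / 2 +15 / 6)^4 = 256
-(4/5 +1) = -9/5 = -1.80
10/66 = 5/33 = 0.15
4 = 4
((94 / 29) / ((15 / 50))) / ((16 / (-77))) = -18095 / 348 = -52.00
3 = 3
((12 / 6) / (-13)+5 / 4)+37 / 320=5041 / 4160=1.21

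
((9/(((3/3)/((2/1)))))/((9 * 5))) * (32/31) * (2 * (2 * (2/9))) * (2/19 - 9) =-86528/26505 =-3.26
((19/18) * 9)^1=19/2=9.50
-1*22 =-22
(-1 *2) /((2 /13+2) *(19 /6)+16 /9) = -117 /503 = -0.23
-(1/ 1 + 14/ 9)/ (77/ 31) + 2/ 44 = -1363/ 1386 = -0.98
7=7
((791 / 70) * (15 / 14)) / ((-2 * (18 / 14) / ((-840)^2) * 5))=-664440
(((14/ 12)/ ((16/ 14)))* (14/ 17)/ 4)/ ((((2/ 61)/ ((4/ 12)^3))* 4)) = 0.06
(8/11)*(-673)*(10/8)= -6730/11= -611.82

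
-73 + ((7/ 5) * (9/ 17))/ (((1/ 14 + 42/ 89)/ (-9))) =-4907267/ 57545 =-85.28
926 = 926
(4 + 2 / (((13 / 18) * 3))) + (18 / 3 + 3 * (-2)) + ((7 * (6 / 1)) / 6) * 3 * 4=1156 / 13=88.92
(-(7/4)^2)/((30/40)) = -49/12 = -4.08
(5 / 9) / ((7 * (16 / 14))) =5 / 72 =0.07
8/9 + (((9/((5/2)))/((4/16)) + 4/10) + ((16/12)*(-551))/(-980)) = 36247/2205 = 16.44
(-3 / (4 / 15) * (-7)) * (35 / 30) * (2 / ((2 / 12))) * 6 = 6615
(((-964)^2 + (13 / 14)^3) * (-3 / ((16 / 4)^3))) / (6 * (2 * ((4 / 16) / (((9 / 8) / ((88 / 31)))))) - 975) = 711447327459 / 15800347136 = 45.03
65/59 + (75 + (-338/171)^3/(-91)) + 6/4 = 320859025481/4130174286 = 77.69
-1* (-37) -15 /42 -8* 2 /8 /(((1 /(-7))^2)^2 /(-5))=336653 /14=24046.64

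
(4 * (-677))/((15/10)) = -5416/3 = -1805.33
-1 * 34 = -34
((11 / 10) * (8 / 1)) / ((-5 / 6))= -264 / 25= -10.56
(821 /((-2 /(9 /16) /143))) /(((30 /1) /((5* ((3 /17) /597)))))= -352209 /216512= -1.63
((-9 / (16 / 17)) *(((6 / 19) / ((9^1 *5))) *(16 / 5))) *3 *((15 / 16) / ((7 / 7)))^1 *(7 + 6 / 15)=-16983 / 3800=-4.47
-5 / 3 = -1.67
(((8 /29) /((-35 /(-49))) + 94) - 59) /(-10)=-5131 /1450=-3.54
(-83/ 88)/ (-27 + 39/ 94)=0.04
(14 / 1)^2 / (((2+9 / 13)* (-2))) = -36.40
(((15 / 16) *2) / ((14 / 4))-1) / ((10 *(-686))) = 13 / 192080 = 0.00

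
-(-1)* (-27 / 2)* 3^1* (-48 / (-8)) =-243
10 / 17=0.59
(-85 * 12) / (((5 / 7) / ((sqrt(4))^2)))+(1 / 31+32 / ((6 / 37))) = -512861 / 93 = -5514.63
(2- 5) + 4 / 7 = -17 / 7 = -2.43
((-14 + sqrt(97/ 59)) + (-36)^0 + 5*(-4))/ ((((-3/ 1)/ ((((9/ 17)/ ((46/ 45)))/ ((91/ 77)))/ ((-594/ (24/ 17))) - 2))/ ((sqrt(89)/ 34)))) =86456*sqrt(89)*(-1947 + sqrt(5723))/ 260010699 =-5.87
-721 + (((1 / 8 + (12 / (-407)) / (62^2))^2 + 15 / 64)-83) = -122957940634520 / 152980330129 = -803.75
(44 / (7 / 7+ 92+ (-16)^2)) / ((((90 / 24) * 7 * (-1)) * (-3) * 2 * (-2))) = -44 / 109935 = -0.00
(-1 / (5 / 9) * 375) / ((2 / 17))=-11475 / 2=-5737.50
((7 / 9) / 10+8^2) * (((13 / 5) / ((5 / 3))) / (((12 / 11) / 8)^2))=5375.70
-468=-468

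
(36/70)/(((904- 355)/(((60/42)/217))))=4/648613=0.00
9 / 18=1 / 2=0.50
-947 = -947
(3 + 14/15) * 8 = 472/15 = 31.47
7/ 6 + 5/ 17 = 149/ 102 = 1.46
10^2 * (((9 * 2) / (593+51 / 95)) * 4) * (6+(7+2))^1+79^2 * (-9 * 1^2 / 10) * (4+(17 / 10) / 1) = -89750639169 / 2819300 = -31834.37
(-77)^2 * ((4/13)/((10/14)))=166012/65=2554.03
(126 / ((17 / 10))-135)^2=1071225 / 289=3706.66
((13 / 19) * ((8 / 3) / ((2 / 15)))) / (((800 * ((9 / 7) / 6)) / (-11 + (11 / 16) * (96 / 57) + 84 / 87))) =-445081 / 628140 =-0.71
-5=-5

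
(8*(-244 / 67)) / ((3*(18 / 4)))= -3904 / 1809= -2.16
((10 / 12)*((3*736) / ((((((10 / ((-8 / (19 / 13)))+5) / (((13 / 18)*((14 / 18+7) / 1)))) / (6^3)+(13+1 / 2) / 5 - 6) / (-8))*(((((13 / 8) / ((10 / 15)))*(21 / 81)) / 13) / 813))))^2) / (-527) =-289516824409278857084928000 / 22809555950423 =-12692786525022.63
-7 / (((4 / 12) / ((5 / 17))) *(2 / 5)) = -15.44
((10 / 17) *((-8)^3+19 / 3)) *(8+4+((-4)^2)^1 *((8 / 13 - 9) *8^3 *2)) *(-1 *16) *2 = -1307466377.07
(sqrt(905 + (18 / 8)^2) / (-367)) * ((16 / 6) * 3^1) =-2 * sqrt(14561) / 367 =-0.66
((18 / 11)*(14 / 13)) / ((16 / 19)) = 1197 / 572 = 2.09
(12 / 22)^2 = 0.30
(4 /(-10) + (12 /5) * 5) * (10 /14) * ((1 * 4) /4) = 58 /7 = 8.29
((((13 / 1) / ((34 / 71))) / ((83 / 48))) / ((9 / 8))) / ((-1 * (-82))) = 29536 / 173553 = 0.17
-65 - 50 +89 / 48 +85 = -1351 / 48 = -28.15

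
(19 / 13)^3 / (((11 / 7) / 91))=336091 / 1859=180.79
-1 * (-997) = 997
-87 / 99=-29 / 33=-0.88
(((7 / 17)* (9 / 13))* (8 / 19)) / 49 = 72 / 29393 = 0.00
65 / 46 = 1.41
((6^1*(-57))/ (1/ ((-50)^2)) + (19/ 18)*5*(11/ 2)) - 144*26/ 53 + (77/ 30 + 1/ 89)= -725979443761/ 849060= -855039.04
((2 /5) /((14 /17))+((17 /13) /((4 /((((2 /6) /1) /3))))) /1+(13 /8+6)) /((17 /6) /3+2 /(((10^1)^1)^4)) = 33362125 /3868319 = 8.62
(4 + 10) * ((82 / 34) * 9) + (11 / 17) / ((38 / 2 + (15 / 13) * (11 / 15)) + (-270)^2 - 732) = 4847991515 / 15953514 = 303.88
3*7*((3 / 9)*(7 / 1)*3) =147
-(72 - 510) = 438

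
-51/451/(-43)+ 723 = 14021190/19393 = 723.00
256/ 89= 2.88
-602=-602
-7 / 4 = -1.75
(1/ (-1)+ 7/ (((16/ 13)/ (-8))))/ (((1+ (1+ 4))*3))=-31/ 12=-2.58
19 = 19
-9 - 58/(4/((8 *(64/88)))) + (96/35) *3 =-32777/385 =-85.14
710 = 710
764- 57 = 707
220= 220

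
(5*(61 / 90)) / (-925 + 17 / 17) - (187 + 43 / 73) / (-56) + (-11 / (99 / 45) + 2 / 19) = -35724013 / 23068584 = -1.55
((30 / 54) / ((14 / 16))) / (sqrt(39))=40 * sqrt(39) / 2457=0.10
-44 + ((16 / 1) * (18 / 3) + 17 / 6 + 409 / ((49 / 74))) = 197717 / 294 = 672.51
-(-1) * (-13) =-13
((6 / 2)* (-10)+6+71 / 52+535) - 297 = 11199 / 52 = 215.37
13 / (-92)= -13 / 92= -0.14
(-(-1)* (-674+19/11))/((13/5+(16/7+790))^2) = -9058875/8514088451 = -0.00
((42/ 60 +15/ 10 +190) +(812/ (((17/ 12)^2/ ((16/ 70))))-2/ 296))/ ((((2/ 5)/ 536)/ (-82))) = -334474626602/ 10693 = -31279774.30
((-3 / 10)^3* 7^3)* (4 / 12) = -3087 / 1000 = -3.09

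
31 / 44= 0.70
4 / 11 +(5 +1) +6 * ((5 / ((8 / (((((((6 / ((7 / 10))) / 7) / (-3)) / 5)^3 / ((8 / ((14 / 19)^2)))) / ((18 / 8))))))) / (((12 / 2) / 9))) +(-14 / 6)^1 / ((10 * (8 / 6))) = 2360155003 / 381374840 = 6.19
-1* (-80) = 80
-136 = -136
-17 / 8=-2.12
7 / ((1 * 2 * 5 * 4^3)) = 7 / 640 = 0.01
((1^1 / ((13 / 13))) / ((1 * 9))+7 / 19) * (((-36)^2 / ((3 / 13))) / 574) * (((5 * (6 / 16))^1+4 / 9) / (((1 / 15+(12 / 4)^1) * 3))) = 10855 / 9177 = 1.18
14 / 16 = 7 / 8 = 0.88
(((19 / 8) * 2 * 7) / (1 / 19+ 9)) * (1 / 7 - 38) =-95665 / 688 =-139.05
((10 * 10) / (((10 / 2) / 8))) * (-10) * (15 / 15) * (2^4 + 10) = -41600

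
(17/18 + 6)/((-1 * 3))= -125/54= -2.31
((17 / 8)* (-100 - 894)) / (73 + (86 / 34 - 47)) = -143633 / 1940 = -74.04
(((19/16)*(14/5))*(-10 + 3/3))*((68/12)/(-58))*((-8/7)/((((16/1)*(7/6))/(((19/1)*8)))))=-55233/2030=-27.21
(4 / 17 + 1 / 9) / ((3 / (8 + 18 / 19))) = 530 / 513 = 1.03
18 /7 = 2.57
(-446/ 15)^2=198916/ 225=884.07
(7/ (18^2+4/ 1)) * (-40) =-35/ 41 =-0.85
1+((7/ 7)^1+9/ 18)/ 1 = 5/ 2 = 2.50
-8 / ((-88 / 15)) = 15 / 11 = 1.36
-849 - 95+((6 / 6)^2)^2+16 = -927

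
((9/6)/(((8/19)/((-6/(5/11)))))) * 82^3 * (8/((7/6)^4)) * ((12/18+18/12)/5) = -2912241968064/60025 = -48517150.65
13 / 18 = 0.72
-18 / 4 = -9 / 2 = -4.50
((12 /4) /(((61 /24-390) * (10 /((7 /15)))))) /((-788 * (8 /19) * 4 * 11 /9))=3591 /16120746400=0.00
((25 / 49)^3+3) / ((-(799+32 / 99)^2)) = -3612374172 / 736721766179161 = -0.00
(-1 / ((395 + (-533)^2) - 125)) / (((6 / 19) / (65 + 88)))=-57 / 33454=-0.00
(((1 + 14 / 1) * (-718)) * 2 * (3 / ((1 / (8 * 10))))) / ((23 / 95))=-491112000 / 23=-21352695.65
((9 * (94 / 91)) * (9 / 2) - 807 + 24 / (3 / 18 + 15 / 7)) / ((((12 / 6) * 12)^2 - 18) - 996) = 1110397 / 644371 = 1.72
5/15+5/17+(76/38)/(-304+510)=3347/5253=0.64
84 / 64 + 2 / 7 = 179 / 112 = 1.60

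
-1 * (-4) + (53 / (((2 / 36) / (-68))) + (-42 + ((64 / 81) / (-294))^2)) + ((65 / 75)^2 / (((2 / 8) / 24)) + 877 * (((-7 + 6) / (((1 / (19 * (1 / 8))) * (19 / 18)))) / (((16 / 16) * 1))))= -947226001663469 / 14177664900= -66811.14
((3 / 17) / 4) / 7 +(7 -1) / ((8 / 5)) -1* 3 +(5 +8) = 1637 / 119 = 13.76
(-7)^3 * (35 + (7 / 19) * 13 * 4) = -352947 / 19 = -18576.16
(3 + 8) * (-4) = -44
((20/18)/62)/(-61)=-5/17019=-0.00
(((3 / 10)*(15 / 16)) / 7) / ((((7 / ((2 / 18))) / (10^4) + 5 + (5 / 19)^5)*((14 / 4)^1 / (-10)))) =-139280568750 / 6075617517613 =-0.02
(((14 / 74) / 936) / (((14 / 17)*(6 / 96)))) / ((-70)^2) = 17 / 21212100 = 0.00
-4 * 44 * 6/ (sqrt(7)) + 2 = 2 - 1056 * sqrt(7)/ 7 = -397.13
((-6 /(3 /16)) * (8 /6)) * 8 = -1024 /3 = -341.33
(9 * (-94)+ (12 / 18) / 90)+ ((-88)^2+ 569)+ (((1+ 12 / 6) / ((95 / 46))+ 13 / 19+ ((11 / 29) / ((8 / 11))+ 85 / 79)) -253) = 67863113423 / 9402264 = 7217.74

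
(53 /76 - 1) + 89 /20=394 /95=4.15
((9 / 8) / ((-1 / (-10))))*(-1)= -45 / 4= -11.25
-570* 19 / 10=-1083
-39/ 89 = -0.44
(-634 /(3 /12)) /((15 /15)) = -2536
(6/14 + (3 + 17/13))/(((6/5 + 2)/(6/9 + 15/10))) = 2155/672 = 3.21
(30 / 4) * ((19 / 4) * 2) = 285 / 4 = 71.25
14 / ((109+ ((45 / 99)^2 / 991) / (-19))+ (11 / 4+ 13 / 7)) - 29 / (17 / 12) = -2506877828516 / 123204103893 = -20.35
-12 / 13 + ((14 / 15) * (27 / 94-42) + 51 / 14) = -1548793 / 42770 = -36.21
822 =822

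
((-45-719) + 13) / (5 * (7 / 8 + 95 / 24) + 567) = -4506 / 3547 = -1.27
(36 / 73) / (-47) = -36 / 3431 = -0.01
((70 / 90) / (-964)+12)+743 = 755.00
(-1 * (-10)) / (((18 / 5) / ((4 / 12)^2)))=25 / 81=0.31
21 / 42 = 1 / 2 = 0.50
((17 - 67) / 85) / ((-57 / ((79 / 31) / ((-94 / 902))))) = -356290 / 1411833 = -0.25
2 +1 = 3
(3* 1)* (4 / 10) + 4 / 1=26 / 5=5.20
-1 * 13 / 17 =-13 / 17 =-0.76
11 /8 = 1.38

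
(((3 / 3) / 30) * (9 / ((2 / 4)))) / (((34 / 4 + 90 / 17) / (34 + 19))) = 5406 / 2345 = 2.31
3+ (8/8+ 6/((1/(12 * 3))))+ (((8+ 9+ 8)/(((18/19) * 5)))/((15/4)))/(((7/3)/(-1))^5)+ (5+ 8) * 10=5882108/16807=349.98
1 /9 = 0.11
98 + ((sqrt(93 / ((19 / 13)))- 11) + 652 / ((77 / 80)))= sqrt(22971) / 19 + 58859 / 77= 772.38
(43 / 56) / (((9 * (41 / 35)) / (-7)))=-1505 / 2952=-0.51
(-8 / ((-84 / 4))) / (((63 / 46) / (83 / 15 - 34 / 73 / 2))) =2135872 / 1448685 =1.47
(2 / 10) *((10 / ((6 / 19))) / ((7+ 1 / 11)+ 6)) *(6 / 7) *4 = 209 / 126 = 1.66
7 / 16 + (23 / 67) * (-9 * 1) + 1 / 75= -212153 / 80400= -2.64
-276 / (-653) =276 / 653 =0.42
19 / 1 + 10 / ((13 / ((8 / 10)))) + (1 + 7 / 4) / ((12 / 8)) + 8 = 2297 / 78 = 29.45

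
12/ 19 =0.63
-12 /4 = -3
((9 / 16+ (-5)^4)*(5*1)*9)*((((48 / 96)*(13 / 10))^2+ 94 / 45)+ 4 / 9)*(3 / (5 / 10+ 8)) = 319517307 / 10880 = 29367.40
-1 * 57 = -57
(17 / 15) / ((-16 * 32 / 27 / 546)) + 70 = 47831 / 1280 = 37.37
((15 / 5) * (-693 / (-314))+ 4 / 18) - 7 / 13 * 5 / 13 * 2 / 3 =3202351 / 477594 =6.71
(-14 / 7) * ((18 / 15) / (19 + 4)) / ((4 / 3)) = -9 / 115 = -0.08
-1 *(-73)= 73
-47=-47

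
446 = 446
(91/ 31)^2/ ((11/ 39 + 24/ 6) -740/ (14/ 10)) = -2260713/ 137548891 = -0.02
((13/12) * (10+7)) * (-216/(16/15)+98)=-46189/24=-1924.54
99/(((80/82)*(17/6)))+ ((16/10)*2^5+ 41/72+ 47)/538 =118526537/3292560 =36.00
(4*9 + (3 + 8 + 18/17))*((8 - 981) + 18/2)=-787588/17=-46328.71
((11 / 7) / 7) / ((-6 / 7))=-11 / 42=-0.26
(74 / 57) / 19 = 74 / 1083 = 0.07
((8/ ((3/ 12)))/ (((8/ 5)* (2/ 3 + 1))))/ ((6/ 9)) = 18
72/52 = 18/13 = 1.38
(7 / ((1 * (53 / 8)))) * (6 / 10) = 168 / 265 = 0.63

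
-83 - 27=-110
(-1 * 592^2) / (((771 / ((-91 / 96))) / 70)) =69764240 / 2313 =30161.80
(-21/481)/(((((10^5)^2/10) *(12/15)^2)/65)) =-21/4736000000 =-0.00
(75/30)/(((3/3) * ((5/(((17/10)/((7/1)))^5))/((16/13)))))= 1419857/2731137500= 0.00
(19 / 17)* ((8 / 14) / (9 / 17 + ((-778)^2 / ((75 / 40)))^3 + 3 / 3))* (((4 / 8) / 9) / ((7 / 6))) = 42750 / 47289263330914324385267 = 0.00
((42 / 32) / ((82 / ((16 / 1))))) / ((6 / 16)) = 28 / 41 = 0.68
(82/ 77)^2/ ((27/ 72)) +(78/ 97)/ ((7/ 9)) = 7001606/ 1725339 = 4.06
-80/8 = -10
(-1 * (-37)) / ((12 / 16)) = 148 / 3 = 49.33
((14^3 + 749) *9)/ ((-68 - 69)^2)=31437/ 18769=1.67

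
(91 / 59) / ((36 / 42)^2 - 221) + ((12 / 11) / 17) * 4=29731943 / 119079169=0.25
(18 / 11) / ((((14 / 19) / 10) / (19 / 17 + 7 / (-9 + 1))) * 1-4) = -2565 / 5794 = -0.44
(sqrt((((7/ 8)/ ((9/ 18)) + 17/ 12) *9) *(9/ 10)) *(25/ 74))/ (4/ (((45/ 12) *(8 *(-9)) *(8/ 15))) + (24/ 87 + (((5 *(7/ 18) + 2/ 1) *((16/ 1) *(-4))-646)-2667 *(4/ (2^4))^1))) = -3915 *sqrt(285)/ 60450748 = -0.00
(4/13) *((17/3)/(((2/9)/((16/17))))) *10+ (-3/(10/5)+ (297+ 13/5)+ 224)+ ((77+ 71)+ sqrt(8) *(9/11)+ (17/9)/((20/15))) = 18 *sqrt(2)/11+ 581383/780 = 747.68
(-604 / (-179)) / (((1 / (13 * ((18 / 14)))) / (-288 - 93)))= -26924508 / 1253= -21488.04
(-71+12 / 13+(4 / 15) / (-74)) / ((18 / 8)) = -31.15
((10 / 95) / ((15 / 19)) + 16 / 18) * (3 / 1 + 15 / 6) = 253 / 45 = 5.62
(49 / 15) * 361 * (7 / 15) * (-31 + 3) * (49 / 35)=-24269308 / 1125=-21572.72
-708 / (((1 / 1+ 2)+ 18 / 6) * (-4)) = 59 / 2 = 29.50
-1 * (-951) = 951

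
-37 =-37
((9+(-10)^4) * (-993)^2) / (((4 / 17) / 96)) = 4026700691928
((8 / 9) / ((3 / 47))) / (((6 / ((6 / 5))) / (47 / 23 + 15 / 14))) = 188564 / 21735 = 8.68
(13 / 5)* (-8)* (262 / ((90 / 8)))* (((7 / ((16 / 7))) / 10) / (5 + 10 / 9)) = -166894 / 6875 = -24.28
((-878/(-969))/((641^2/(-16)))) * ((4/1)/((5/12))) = -224768/663572815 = -0.00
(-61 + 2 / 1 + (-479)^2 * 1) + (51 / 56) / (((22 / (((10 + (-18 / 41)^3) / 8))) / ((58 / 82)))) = 3194225186769487 / 13925350208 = 229382.04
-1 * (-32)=32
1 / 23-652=-14995 / 23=-651.96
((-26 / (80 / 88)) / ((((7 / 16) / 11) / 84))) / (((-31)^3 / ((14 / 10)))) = 2114112 / 744775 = 2.84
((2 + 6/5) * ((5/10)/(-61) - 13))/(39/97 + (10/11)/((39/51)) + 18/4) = -352212432/51536765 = -6.83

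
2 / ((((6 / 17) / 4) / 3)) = 68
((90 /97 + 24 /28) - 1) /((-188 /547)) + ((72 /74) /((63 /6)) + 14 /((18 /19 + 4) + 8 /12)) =57142699 /188924960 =0.30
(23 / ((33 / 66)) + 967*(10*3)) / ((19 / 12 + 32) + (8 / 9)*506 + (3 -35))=1046016 / 16249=64.37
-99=-99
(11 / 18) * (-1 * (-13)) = 143 / 18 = 7.94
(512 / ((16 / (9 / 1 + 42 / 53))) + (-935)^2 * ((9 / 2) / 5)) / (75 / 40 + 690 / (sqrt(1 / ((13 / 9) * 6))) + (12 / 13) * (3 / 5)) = -9132716398260 / 19711104298681 + 864824133992000 * sqrt(78) / 19711104298681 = 387.03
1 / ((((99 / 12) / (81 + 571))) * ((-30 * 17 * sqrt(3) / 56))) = -73024 * sqrt(3) / 25245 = -5.01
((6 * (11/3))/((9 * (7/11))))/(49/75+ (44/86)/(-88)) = 1040600/175413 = 5.93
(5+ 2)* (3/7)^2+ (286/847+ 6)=587/77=7.62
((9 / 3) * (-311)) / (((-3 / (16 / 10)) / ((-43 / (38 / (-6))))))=3378.44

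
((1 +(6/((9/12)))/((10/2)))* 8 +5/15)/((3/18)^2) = 760.80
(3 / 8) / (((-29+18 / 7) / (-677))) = 14217 / 1480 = 9.61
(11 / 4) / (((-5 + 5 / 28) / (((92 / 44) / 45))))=-161 / 6075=-0.03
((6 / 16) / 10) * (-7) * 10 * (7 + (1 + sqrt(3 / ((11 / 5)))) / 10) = -1491 / 80 - 21 * sqrt(165) / 880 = -18.94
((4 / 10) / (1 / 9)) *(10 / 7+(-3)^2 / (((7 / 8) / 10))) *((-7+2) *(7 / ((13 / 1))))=-13140 / 13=-1010.77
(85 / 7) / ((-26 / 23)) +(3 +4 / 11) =-7.38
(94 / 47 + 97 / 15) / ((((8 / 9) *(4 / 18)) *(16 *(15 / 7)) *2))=8001 / 12800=0.63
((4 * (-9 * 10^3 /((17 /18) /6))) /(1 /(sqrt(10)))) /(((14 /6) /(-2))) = 23328000 * sqrt(10) /119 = 619912.72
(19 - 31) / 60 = -1 / 5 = -0.20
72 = 72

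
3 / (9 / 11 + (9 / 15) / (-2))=110 / 19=5.79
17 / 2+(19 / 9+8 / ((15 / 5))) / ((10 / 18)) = 17.10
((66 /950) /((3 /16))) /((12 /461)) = 20284 /1425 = 14.23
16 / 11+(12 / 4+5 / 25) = 256 / 55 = 4.65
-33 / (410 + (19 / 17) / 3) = -1683 / 20929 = -0.08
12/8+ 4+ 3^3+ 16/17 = 1137/34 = 33.44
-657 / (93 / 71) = -15549 / 31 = -501.58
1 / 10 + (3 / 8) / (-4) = 1 / 160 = 0.01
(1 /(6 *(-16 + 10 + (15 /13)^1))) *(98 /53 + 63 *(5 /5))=-6383 /2862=-2.23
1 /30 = 0.03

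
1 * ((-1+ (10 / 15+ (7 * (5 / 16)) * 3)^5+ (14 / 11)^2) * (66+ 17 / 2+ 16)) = 110185628389935407 / 61662560256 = 1786912.97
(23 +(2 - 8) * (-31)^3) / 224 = 178769 / 224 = 798.08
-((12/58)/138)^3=-1/296740963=-0.00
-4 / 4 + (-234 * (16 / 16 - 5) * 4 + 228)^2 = 15776783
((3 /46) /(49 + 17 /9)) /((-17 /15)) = -405 /358156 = -0.00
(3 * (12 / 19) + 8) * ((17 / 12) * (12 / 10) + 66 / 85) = 39574 / 1615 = 24.50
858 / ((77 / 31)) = 2418 / 7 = 345.43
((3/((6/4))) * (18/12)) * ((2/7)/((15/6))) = 12/35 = 0.34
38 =38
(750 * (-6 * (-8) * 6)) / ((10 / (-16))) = -345600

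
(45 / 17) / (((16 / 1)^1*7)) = 45 / 1904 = 0.02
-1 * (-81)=81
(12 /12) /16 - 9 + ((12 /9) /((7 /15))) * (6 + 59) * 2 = 362.49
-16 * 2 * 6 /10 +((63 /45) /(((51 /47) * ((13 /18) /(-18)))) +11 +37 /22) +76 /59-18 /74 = -1996920353 /53068730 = -37.63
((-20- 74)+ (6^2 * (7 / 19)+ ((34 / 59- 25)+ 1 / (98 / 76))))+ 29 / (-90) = -517631971 / 4943610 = -104.71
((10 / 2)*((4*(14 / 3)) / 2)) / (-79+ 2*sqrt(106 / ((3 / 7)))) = -2212 / 3151 - 56*sqrt(2226) / 9453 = -0.98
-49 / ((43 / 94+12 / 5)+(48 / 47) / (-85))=-78302 / 4547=-17.22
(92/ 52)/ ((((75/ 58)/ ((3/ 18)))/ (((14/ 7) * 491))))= 654994/ 2925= 223.93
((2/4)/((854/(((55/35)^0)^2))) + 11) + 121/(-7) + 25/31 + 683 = 35873399/52948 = 677.52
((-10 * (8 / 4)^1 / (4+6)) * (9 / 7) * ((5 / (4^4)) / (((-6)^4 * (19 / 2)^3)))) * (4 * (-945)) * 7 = 525 / 438976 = 0.00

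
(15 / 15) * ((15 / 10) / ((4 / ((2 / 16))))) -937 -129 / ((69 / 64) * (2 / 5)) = -1236.08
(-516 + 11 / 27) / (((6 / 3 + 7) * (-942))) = 13921 / 228906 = 0.06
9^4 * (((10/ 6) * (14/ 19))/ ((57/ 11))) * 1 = 561330/ 361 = 1554.93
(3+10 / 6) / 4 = 1.17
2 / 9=0.22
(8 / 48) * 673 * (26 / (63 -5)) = 8749 / 174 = 50.28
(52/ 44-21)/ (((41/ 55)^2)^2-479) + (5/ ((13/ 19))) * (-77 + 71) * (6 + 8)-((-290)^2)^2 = -201377795768492162985/ 28472103491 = -7072810613.80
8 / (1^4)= 8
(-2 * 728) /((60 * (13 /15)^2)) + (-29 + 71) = 9.69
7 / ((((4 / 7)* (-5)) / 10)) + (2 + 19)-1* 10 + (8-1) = -13 / 2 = -6.50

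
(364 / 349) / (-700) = -13 / 8725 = -0.00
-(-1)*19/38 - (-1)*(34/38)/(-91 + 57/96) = 53879/109934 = 0.49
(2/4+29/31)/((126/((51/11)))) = 1513/28644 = 0.05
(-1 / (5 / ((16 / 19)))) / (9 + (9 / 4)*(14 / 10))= -64 / 4617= -0.01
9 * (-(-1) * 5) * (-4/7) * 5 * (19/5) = -3420/7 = -488.57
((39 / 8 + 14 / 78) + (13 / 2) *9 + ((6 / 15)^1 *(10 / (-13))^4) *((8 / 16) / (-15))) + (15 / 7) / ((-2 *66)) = 1117782957 / 17593576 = 63.53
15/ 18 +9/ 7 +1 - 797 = -33343/ 42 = -793.88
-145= -145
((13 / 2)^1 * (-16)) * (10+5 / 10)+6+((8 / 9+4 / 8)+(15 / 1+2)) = -19217 / 18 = -1067.61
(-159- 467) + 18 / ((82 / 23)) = -25459 / 41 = -620.95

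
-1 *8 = -8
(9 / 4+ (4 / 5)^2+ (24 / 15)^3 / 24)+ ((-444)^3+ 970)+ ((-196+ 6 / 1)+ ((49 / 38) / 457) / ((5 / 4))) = -1140003238404947 / 13024500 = -87527600.94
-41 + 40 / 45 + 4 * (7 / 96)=-2867 / 72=-39.82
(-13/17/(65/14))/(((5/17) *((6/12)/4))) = -112/25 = -4.48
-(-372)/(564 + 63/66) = 2728/4143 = 0.66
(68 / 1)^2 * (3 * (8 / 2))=55488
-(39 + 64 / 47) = -1897 / 47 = -40.36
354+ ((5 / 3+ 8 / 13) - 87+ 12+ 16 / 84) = 25614 / 91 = 281.47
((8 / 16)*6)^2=9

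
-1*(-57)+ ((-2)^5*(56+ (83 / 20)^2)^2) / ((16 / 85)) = -14582461857 / 16000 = -911403.87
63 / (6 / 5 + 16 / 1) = 3.66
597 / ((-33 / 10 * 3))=-1990 / 33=-60.30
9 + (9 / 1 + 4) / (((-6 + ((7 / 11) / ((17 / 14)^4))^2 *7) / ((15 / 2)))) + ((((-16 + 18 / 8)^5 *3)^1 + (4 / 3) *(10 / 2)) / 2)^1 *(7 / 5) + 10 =-14452581189678511910663 / 14002803474302976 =-1032120.55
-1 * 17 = -17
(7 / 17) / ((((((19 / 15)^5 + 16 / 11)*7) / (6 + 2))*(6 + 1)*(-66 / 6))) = -6075000 / 4687063591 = -0.00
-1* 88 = -88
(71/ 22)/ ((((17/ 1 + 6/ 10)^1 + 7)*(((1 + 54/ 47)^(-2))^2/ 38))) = 701887404745/ 6602208393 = 106.31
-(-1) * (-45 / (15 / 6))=-18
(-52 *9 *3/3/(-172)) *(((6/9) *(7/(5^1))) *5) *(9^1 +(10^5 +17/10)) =273029211/215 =1269903.31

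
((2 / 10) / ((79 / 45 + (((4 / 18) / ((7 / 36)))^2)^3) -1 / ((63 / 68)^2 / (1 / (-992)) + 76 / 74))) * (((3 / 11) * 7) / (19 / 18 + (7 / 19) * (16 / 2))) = 69155466546606048 / 2889127515912677171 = 0.02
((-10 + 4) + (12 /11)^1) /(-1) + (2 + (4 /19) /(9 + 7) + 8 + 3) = 14983 /836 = 17.92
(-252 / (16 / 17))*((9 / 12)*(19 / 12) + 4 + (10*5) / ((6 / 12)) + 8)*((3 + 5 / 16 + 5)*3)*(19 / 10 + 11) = -99832173651 / 10240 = -9749235.71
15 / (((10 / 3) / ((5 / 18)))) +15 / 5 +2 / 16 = 35 / 8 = 4.38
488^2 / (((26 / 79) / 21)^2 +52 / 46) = 7537550874336 / 35787427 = 210620.08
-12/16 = -0.75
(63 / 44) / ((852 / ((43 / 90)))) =301 / 374880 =0.00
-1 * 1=-1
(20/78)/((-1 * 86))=-5/1677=-0.00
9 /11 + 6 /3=31 /11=2.82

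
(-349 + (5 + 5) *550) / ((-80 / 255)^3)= -683285301 / 4096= -166817.70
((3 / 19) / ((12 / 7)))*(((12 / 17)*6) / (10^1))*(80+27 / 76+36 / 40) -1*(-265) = 164575751 / 613700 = 268.17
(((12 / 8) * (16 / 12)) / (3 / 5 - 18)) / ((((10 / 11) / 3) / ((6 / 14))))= -33 / 203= -0.16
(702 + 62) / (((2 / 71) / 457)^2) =201086291519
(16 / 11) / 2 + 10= 10.73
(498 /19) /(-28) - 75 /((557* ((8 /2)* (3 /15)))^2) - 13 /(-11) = 1781809123 /7262308592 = 0.25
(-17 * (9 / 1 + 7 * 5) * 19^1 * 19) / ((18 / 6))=-270028 / 3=-90009.33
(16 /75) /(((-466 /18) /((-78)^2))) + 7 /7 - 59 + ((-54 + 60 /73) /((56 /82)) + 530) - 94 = 1488274671 /5953150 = 250.00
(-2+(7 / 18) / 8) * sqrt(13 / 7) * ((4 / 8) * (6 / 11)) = -281 * sqrt(91) / 3696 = -0.73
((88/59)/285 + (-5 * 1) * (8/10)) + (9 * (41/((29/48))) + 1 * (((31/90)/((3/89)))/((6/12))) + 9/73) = 200979733442/320376195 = 627.32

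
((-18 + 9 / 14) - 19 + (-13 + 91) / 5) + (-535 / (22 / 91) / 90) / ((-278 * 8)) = -639490661 / 30824640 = -20.75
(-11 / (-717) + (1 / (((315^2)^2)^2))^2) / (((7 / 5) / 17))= 585718865427351116891440825269927978519688 / 3144088754630882626393734226769805908203125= 0.19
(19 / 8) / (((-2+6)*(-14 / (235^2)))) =-1049275 / 448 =-2342.13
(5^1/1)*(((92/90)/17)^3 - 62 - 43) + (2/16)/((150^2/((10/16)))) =-60170368611967/114610464000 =-525.00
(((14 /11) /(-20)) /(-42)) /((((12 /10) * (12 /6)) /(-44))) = -1 /36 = -0.03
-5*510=-2550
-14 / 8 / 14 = -1 / 8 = -0.12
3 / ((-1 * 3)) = -1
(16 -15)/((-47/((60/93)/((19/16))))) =-320/27683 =-0.01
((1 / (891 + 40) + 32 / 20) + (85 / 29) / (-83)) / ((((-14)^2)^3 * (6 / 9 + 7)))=3289443 / 121275156301180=0.00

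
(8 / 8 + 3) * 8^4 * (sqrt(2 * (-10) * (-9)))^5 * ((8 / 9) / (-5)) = -566231040 * sqrt(5) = -1266131096.41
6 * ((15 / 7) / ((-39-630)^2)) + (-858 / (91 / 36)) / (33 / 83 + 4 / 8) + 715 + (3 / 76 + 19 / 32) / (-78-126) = 2166973035837997 / 6433210783104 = 336.84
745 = 745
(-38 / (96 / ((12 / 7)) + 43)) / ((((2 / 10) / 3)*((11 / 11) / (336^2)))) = -7150080 / 11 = -650007.27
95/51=1.86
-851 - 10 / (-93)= -79133 / 93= -850.89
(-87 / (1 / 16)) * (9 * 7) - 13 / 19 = -1666237 / 19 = -87696.68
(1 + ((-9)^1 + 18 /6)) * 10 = -50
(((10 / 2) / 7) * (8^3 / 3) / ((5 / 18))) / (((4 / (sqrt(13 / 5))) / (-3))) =-2304 * sqrt(65) / 35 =-530.73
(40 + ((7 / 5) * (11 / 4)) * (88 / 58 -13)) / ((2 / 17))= -41497 / 1160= -35.77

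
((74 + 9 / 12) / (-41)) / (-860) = 299 / 141040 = 0.00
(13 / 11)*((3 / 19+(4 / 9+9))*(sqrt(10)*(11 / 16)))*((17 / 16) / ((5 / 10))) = 181441*sqrt(10) / 10944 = 52.43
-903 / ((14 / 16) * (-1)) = 1032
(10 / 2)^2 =25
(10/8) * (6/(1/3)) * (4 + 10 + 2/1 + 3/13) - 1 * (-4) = 9599/26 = 369.19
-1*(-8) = 8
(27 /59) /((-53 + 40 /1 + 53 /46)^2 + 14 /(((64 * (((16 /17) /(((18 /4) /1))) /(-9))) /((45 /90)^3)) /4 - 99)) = 8022418308 /2458362512393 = 0.00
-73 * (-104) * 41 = 311272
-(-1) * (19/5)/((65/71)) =1349/325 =4.15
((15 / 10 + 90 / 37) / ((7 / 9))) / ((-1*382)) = -2619 / 197876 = -0.01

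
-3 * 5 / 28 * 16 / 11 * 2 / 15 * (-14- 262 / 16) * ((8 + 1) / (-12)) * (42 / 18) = -243 / 44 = -5.52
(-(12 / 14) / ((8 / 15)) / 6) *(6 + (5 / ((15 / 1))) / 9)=-815 / 504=-1.62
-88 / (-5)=88 / 5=17.60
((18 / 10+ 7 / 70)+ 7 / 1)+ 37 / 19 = 2061 / 190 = 10.85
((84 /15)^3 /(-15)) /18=-0.65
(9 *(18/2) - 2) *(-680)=-53720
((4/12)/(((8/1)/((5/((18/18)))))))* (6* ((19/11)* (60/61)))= 1425/671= 2.12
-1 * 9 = -9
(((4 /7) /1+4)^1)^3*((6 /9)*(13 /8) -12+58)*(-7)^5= -226795520 /3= -75598506.67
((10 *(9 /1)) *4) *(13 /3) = 1560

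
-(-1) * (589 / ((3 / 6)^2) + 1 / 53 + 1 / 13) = 1623350 / 689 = 2356.10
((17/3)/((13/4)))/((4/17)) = 289/39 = 7.41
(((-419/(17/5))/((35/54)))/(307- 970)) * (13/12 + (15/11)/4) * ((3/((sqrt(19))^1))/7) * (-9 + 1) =-2835792 * sqrt(19)/38475437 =-0.32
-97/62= -1.56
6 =6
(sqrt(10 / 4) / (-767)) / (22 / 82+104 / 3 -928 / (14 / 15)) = 861 * sqrt(10) / 1267085534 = 0.00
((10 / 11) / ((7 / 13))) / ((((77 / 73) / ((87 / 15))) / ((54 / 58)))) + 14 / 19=1056680 / 112651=9.38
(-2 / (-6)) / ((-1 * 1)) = -1 / 3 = -0.33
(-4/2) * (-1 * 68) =136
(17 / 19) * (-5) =-4.47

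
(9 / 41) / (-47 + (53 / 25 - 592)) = -225 / 652802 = -0.00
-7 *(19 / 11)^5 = -17332693 / 161051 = -107.62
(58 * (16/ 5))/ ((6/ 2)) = 928/ 15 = 61.87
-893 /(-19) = 47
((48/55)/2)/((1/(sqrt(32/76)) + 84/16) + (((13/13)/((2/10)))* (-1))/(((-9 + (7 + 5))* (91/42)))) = 290784/2632685 - 16224* sqrt(38)/2632685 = 0.07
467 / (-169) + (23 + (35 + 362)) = 70513 / 169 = 417.24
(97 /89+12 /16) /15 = 131 /1068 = 0.12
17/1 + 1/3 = 52/3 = 17.33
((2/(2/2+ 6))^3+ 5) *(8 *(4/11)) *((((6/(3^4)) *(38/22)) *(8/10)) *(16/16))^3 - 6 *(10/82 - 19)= 57387652442415908/506582313323625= 113.28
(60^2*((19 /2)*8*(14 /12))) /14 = 22800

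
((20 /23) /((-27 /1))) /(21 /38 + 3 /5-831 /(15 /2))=3800 /12937293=0.00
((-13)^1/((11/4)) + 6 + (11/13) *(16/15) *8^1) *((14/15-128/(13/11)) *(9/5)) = -381448484/232375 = -1641.52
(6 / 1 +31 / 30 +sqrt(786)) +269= sqrt(786) +8281 / 30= 304.07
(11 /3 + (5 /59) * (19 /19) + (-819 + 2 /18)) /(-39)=432838 /20709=20.90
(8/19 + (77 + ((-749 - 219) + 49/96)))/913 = -1623485/1665312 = -0.97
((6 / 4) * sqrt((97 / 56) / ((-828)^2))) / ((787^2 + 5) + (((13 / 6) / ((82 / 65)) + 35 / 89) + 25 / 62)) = 113119 * sqrt(1358) / 1082897621104936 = 0.00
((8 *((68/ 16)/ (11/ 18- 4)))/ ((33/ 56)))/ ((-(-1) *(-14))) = 816/ 671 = 1.22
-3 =-3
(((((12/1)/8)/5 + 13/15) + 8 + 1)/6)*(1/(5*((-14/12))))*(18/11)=-183/385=-0.48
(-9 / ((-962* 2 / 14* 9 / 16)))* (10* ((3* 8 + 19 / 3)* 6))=211.89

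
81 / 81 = 1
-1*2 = -2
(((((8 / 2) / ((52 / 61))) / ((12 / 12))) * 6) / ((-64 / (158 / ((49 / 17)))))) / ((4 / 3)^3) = -6635763 / 652288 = -10.17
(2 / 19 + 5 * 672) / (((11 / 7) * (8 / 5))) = 1117235 / 836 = 1336.41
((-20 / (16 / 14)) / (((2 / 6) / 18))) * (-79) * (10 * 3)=2239650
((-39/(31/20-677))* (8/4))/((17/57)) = 520/1343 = 0.39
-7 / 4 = -1.75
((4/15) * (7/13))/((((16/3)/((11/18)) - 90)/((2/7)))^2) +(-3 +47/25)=-1527337576/1363696425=-1.12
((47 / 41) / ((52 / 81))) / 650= 0.00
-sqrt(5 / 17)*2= -2*sqrt(85) / 17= -1.08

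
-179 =-179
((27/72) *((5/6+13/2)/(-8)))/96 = -11/3072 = -0.00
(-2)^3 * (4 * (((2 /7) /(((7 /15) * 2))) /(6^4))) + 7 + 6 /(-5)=38317 /6615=5.79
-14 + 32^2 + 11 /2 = 2031 /2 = 1015.50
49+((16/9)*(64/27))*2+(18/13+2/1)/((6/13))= 15737/243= 64.76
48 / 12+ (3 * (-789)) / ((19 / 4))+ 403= -1735 / 19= -91.32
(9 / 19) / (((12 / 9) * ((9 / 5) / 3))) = 0.59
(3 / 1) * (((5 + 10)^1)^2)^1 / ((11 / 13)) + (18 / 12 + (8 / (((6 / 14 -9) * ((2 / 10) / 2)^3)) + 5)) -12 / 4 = -132.11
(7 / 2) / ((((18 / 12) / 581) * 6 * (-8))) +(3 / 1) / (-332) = -337669 / 11952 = -28.25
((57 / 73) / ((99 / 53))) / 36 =1007 / 86724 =0.01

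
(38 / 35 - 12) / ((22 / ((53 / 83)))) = -10123 / 31955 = -0.32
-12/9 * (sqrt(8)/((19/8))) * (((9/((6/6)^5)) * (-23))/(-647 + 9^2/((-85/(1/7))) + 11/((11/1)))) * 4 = -10510080 * sqrt(2)/7304569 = -2.03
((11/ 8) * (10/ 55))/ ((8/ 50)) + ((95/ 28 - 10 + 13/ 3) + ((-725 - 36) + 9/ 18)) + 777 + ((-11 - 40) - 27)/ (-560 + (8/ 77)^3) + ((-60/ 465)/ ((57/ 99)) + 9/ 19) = 51157195431857/ 3162233406192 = 16.18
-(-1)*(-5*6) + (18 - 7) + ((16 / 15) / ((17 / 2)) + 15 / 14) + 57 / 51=-59567 / 3570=-16.69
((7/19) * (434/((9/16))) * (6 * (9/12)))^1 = 24304/19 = 1279.16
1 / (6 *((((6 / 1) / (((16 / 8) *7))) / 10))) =35 / 9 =3.89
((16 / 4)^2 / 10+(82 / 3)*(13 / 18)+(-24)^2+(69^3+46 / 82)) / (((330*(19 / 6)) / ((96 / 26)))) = 29145707216 / 25064325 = 1162.84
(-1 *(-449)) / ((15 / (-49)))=-22001 / 15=-1466.73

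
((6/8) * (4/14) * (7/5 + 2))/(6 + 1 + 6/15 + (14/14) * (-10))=-51/182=-0.28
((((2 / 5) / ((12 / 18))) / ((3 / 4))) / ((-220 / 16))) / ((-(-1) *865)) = -0.00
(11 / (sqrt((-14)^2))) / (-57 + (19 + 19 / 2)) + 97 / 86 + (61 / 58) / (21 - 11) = 11996107 / 9951060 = 1.21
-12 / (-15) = 0.80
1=1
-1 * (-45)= 45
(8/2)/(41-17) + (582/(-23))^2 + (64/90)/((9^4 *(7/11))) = 1400456746481/2186584470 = 640.48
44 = 44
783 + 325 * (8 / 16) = 1891 / 2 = 945.50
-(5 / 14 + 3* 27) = -1139 / 14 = -81.36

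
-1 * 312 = -312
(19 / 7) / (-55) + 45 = 17306 / 385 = 44.95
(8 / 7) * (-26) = -208 / 7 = -29.71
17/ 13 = 1.31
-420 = -420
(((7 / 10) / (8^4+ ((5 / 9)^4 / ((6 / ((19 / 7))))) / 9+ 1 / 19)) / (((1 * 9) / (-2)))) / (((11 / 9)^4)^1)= -240458983506 / 14129351183267375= -0.00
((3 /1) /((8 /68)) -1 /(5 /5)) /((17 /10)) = 245 /17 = 14.41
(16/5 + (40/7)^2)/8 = 4.48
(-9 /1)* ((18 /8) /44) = -81 /176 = -0.46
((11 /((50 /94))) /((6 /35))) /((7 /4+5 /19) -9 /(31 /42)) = -4263182 /359775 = -11.85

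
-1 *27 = -27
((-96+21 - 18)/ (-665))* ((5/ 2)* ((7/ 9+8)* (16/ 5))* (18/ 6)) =19592/ 665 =29.46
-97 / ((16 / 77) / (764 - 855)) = 679679 / 16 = 42479.94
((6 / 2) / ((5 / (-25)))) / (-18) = 5 / 6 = 0.83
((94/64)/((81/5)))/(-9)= -235/23328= -0.01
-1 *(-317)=317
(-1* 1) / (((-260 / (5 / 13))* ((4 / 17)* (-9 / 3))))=-17 / 8112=-0.00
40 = 40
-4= -4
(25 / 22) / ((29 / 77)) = 175 / 58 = 3.02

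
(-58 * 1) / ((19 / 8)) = -464 / 19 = -24.42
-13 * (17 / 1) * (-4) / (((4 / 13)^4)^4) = 147057070629482744861 / 1073741824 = 136957569634.06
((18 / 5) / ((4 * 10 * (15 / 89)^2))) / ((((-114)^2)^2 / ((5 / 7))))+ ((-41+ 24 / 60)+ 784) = 439450544038321 / 591136056000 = 743.40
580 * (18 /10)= 1044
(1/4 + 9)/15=37/60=0.62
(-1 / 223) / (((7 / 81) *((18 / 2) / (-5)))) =45 / 1561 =0.03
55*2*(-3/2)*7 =-1155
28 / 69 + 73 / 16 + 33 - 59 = -23219 / 1104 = -21.03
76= 76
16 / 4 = 4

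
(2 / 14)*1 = 1 / 7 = 0.14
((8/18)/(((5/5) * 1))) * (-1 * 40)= -160/9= -17.78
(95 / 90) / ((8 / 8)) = 19 / 18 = 1.06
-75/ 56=-1.34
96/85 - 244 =-242.87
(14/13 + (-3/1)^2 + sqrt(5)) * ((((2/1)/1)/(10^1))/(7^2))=sqrt(5)/245 + 131/3185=0.05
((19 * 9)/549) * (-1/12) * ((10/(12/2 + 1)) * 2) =-95/1281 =-0.07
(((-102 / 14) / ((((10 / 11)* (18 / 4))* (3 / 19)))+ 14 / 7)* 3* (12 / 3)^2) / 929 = -46768 / 97545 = -0.48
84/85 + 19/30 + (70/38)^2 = 923297/184110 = 5.01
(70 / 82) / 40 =0.02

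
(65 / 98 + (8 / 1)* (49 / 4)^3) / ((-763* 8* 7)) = -5765061 / 16749376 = -0.34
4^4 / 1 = 256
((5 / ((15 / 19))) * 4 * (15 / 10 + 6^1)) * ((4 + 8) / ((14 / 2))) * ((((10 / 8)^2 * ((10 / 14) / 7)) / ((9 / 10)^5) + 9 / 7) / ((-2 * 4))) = -427627015 / 6751269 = -63.34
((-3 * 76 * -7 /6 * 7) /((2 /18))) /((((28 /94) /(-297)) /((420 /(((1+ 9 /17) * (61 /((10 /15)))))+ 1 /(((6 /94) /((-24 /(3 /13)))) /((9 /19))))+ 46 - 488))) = 16043156842482 /793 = 20230967014.48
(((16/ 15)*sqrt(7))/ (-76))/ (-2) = 0.02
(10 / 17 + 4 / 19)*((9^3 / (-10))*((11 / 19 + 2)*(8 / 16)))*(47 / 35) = -30939489 / 306850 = -100.83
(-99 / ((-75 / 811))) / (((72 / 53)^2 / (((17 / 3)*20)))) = 426004513 / 6480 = 65741.44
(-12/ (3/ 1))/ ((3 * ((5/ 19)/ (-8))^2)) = -92416/ 75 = -1232.21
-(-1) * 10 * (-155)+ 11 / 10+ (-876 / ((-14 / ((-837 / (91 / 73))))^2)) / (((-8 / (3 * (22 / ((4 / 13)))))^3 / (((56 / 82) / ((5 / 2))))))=381967013985605847 / 36001280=10609817594.97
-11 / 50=-0.22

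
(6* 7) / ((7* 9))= 2 / 3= 0.67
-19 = -19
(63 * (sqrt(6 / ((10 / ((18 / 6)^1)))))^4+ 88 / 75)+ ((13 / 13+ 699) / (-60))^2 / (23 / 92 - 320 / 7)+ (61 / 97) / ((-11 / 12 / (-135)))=90130385581 / 305615475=294.91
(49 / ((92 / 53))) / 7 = 371 / 92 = 4.03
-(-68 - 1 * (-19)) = 49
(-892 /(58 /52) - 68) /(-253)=25164 /7337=3.43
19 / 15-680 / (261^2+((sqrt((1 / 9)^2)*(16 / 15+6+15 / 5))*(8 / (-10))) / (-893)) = 774022786201 / 615924545685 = 1.26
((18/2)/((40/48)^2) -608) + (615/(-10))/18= -179537/300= -598.46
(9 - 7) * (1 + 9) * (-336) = -6720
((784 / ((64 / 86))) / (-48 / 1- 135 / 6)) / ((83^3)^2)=-2107 / 46098592645029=-0.00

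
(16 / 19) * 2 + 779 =14833 / 19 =780.68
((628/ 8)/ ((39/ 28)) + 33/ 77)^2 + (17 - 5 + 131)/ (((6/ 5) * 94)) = 45202248437/ 14011452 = 3226.09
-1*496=-496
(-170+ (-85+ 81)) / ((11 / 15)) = -2610 / 11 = -237.27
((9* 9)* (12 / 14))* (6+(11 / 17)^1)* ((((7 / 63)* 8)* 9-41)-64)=-5327046 / 119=-44765.09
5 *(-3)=-15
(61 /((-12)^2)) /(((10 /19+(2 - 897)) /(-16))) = 1159 /152955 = 0.01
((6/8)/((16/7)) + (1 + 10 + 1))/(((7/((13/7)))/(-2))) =-10257/1568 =-6.54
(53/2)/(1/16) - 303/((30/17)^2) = 98011/300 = 326.70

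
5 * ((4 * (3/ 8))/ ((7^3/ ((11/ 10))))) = 33/ 1372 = 0.02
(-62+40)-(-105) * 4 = 398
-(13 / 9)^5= -371293 / 59049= -6.29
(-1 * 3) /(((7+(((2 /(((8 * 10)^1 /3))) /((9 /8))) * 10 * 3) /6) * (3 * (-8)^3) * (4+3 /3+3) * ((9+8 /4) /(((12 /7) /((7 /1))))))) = 9 /12142592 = 0.00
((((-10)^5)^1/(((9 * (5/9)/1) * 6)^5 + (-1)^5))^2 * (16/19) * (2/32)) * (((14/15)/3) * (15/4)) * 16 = 560000000000/33657927229800057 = 0.00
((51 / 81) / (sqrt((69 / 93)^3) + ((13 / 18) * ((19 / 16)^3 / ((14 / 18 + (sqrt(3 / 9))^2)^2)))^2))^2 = 0.16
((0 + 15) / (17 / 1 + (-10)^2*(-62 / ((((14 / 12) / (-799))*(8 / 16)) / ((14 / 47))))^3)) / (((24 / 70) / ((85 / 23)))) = 0.00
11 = 11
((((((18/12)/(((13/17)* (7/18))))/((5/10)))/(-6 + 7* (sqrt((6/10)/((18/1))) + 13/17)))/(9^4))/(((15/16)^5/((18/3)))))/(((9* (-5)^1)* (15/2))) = -41213231104* sqrt(30)/5684052126796875 - 53334769664/2652557659171875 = -0.00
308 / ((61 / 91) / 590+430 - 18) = 16536520 / 22120341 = 0.75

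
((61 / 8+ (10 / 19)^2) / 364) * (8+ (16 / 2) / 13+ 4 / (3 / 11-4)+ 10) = 106688175 / 280153328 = 0.38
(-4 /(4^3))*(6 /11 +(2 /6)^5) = -1469 /42768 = -0.03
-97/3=-32.33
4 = 4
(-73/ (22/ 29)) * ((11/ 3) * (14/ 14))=-2117/ 6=-352.83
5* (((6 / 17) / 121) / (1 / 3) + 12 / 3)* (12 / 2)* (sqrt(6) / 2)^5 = 556605* sqrt(6) / 4114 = 331.40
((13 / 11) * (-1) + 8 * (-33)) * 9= -26253 / 11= -2386.64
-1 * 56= -56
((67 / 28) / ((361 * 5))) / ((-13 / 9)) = -603 / 657020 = -0.00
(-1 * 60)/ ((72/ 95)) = -475/ 6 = -79.17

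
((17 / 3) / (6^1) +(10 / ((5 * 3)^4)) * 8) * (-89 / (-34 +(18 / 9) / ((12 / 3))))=1704973 / 678375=2.51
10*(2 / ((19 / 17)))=340 / 19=17.89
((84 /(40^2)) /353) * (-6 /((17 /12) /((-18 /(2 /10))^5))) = 22320522000 /6001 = 3719467.09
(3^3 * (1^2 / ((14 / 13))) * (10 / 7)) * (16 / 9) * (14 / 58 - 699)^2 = 1281164651520 / 41209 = 31089438.02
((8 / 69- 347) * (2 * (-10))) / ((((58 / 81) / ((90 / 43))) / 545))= 316983172500 / 28681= 11052026.52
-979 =-979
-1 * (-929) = 929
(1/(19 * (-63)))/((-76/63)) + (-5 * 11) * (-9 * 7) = 5003461/1444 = 3465.00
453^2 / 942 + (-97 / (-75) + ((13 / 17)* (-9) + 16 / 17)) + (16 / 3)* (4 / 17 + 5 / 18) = 778037149 / 3603150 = 215.93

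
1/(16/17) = 17/16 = 1.06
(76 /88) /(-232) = -19 /5104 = -0.00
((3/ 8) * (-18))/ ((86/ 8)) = -27/ 43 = -0.63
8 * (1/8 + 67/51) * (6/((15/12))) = 4696/85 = 55.25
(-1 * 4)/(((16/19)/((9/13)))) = -171/52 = -3.29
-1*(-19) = 19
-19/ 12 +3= 1.42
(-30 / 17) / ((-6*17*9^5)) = 5 / 17065161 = 0.00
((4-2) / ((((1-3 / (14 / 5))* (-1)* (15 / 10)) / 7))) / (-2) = -196 / 3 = -65.33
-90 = -90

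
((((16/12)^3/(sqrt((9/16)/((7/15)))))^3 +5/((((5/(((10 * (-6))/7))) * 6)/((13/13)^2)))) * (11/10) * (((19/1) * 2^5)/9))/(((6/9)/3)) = -3344/7 +196360536064 * sqrt(105)/597871125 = 2887.72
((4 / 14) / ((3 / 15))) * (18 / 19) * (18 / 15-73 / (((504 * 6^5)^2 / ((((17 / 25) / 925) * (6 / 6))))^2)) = 7967797377527842156606017751577837 / 4906097459311125031613890560000000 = 1.62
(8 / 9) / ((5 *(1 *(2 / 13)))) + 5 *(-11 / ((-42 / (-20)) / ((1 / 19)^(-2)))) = -9453.61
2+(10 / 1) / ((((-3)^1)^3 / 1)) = 44 / 27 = 1.63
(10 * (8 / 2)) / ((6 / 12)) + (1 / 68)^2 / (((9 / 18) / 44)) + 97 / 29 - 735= -10922725 / 16762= -651.64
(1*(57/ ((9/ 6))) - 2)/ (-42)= -6/ 7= -0.86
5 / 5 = 1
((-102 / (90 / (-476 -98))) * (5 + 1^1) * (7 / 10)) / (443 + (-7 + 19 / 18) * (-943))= 1229508 / 2721875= 0.45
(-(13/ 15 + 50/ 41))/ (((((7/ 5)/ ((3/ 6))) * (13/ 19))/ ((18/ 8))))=-73131/ 29848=-2.45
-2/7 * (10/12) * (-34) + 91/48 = 1119/112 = 9.99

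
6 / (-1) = -6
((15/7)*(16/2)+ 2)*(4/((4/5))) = 670/7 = 95.71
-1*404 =-404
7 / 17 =0.41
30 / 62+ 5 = 170 / 31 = 5.48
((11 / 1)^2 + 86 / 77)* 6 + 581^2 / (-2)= -25879361 / 154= -168047.80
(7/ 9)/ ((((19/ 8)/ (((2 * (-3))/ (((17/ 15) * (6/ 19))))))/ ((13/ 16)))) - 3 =-761/ 102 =-7.46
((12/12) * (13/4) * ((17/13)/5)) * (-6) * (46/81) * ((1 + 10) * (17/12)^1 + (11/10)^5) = -2016837823/40500000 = -49.80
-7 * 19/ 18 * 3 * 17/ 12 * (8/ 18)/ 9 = -2261/ 1458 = -1.55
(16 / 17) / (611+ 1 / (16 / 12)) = 64 / 41599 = 0.00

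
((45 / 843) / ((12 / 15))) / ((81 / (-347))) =-8675 / 30348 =-0.29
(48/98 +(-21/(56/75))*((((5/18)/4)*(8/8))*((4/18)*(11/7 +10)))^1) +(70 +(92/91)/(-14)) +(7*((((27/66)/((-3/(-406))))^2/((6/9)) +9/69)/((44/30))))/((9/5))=12256.61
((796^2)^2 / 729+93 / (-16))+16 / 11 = 70658584881113 / 128304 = 550712252.78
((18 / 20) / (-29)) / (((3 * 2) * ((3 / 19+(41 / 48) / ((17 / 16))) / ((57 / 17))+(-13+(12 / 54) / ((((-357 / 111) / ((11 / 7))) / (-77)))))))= 128877 / 108453620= 0.00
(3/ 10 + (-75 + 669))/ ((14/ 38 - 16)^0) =5943/ 10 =594.30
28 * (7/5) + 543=2911/5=582.20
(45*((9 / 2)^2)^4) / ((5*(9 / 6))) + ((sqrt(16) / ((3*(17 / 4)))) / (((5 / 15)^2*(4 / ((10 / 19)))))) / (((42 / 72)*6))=291985939263 / 289408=1008907.63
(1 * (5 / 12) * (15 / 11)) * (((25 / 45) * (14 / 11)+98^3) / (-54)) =-1164725975 / 117612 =-9903.12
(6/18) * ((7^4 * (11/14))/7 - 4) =177/2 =88.50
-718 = -718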